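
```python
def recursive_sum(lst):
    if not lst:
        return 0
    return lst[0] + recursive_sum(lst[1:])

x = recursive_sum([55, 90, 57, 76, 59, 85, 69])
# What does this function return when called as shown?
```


recursive_sum([55, 90, 57, 76, 59, 85, 69])
= 55 + recursive_sum([90, 57, 76, 59, 85, 69])
= 55 + 90 + recursive_sum([57, 76, 59, 85, 69])
= 55 + 90 + 57 + recursive_sum([76, 59, 85, 69])
= 55 + 90 + 57 + 76 + recursive_sum([59, 85, 69])
= 55 + 90 + 57 + 76 + 59 + recursive_sum([85, 69])
= 55 + 90 + 57 + 76 + 59 + 85 + recursive_sum([69])
= 55 + 90 + 57 + 76 + 59 + 85 + 69 + recursive_sum([])
= 55 + 90 + 57 + 76 + 59 + 85 + 69 + 0
= 491


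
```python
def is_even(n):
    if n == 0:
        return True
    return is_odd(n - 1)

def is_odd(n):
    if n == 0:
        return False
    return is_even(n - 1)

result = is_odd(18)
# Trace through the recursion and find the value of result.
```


is_odd(18)
= is_even(17)
= is_odd(16)
= is_even(15)
= is_odd(14)
= is_even(13)
= is_odd(12)
= is_even(11)
= is_odd(10)
= is_even(9)
= is_odd(8)
= is_even(7)
= is_odd(6)
= is_even(5)
= is_odd(4)
= is_even(3)
= is_odd(2)
= is_even(1)
= is_odd(0)
n == 0: return False
= False


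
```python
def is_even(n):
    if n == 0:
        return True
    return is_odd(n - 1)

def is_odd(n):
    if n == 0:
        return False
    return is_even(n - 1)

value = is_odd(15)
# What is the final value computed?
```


is_odd(15)
= is_even(14)
= is_odd(13)
= is_even(12)
= is_odd(11)
= is_even(10)
= is_odd(9)
= is_even(8)
= is_odd(7)
= is_even(6)
= is_odd(5)
= is_even(4)
= is_odd(3)
= is_even(2)
= is_odd(1)
= is_even(0)
n == 0: return True
= True


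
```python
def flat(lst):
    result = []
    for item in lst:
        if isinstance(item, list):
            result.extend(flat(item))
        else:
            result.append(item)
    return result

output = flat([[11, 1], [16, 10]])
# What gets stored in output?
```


flat([[11, 1], [16, 10]])
Processing each element:
  [11, 1] is a list -> flat recursively -> [11, 1]
  [16, 10] is a list -> flat recursively -> [16, 10]
= [11, 1, 16, 10]


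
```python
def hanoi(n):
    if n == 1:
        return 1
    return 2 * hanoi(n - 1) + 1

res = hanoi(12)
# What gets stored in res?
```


hanoi(12)
= 2 * hanoi(11) + 1
= 2 * (2 * hanoi(10) + 1) + 1
= 2 * (2 * (2 * hanoi(9) + 1) + 1) + 1
= 2 * (2 * (2 * (2 * hanoi(8) + 1) + 1) + 1) + 1
= 2 * (2 * (2 * (2 * (2 * hanoi(7) + 1) + 1) + 1) + 1) + 1
= 2 * (2 * (2 * (2 * (2 * (2 * hanoi(6) + 1) + 1) + 1) + 1) + 1) + 1
= 2 * (2 * (2 * (2 * (2 * (2 * (2 * hanoi(5) + 1) + 1) + 1) + 1) + 1) + 1) + 1
= 2 * (2 * (2 * (2 * (2 * (2 * (2 * (2 * hanoi(4) + 1) + 1) + 1) + 1) + 1) + 1) + 1) + 1
= 2 * (2 * (2 * (2 * (2 * (2 * (2 * (2 * (2 * hanoi(3) + 1) + 1) + 1) + 1) + 1) + 1) + 1) + 1) + 1
= 2 * (2 * (2 * (2 * (2 * (2 * (2 * (2 * (2 * (2 * hanoi(2) + 1) + 1) + 1) + 1) + 1) + 1) + 1) + 1) + 1) + 1
= 2 * (2 * (2 * (2 * (2 * (2 * (2 * (2 * (2 * (2 * (2 * hanoi(1) + 1) + 1) + 1) + 1) + 1) + 1) + 1) + 1) + 1) + 1) + 1
Now compute bottom-up:
hanoi(1) = 1
hanoi(2) = 2 * 1 + 1 = 3
hanoi(3) = 2 * 3 + 1 = 7
hanoi(4) = 2 * 7 + 1 = 15
hanoi(5) = 2 * 15 + 1 = 31
hanoi(6) = 2 * 31 + 1 = 63
hanoi(7) = 2 * 63 + 1 = 127
hanoi(8) = 2 * 127 + 1 = 255
hanoi(9) = 2 * 255 + 1 = 511
hanoi(10) = 2 * 511 + 1 = 1023
hanoi(11) = 2 * 1023 + 1 = 2047
hanoi(12) = 2 * 2047 + 1 = 4095
= 4095


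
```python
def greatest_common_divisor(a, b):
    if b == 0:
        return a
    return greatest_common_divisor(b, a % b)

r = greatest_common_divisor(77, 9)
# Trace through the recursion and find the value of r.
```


greatest_common_divisor(77, 9)
= greatest_common_divisor(9, 77 % 9) = greatest_common_divisor(9, 5)
= greatest_common_divisor(5, 9 % 5) = greatest_common_divisor(5, 4)
= greatest_common_divisor(4, 5 % 4) = greatest_common_divisor(4, 1)
= greatest_common_divisor(1, 4 % 1) = greatest_common_divisor(1, 0)
b == 0, return a = 1


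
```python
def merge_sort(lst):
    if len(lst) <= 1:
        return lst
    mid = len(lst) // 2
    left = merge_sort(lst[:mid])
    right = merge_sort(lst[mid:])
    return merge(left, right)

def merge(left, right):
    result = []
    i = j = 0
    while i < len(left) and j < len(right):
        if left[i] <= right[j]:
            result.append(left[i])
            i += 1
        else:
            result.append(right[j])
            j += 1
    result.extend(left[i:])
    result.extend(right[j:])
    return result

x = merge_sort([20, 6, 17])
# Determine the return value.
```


merge_sort([20, 6, 17])
Split into [20] and [6, 17]
Left sorted: [20]
Right sorted: [6, 17]
Merge [20] and [6, 17]
= [6, 17, 20]


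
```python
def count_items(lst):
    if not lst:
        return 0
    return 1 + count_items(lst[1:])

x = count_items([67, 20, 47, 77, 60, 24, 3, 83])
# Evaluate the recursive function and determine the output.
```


count_items([67, 20, 47, 77, 60, 24, 3, 83])
= 1 + count_items([20, 47, 77, 60, 24, 3, 83])
= 1 + 1 + count_items([47, 77, 60, 24, 3, 83])
= 1 + 1 + 1 + count_items([77, 60, 24, 3, 83])
= 1 + 1 + 1 + 1 + count_items([60, 24, 3, 83])
= 1 + 1 + 1 + 1 + 1 + count_items([24, 3, 83])
= 1 + 1 + 1 + 1 + 1 + 1 + count_items([3, 83])
= 1 + 1 + 1 + 1 + 1 + 1 + 1 + count_items([83])
= 1 + 1 + 1 + 1 + 1 + 1 + 1 + 1 + count_items([])
= 1 + 1 + 1 + 1 + 1 + 1 + 1 + 1 + 0
= 8


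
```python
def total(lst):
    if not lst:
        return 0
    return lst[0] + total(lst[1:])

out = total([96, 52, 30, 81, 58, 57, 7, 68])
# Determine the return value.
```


total([96, 52, 30, 81, 58, 57, 7, 68])
= 96 + total([52, 30, 81, 58, 57, 7, 68])
= 96 + 52 + total([30, 81, 58, 57, 7, 68])
= 96 + 52 + 30 + total([81, 58, 57, 7, 68])
= 96 + 52 + 30 + 81 + total([58, 57, 7, 68])
= 96 + 52 + 30 + 81 + 58 + total([57, 7, 68])
= 96 + 52 + 30 + 81 + 58 + 57 + total([7, 68])
= 96 + 52 + 30 + 81 + 58 + 57 + 7 + total([68])
= 96 + 52 + 30 + 81 + 58 + 57 + 7 + 68 + total([])
= 96 + 52 + 30 + 81 + 58 + 57 + 7 + 68 + 0
= 449


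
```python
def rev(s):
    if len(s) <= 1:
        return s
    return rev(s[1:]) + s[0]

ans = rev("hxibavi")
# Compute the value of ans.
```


rev("hxibavi")
= rev("xibavi") + "h"
= rev("ibavi") + "x" + "h"
= rev("bavi") + "i" + "x" + "h"
= rev("avi") + "b" + "i" + "x" + "h"
= rev("vi") + "a" + "b" + "i" + "x" + "h"
= rev("i") + "v" + "a" + "b" + "i" + "x" + "h"
= "i" + "v" + "a" + "b" + "i" + "x" + "h"
= "ivabixh"


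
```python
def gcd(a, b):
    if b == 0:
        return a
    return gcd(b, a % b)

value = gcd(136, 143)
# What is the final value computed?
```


gcd(136, 143)
= gcd(143, 136 % 143) = gcd(143, 136)
= gcd(136, 143 % 136) = gcd(136, 7)
= gcd(7, 136 % 7) = gcd(7, 3)
= gcd(3, 7 % 3) = gcd(3, 1)
= gcd(1, 3 % 1) = gcd(1, 0)
b == 0, return a = 1


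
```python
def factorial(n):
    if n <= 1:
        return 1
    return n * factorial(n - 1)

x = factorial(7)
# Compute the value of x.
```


factorial(7)
= 7 * factorial(6)
= 7 * 6 * factorial(5)
= 7 * 6 * 5 * factorial(4)
= 7 * 6 * 5 * 4 * factorial(3)
= 7 * 6 * 5 * 4 * 3 * factorial(2)
= 7 * 6 * 5 * 4 * 3 * 2 * factorial(1)
= 7 * 6 * 5 * 4 * 3 * 2 * 1
= 5040


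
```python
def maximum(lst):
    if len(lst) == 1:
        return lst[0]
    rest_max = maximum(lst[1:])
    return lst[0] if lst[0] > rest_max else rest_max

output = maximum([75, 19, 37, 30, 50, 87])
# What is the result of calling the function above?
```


maximum([75, 19, 37, 30, 50, 87])
= compare 75 with maximum([19, 37, 30, 50, 87])
= compare 19 with maximum([37, 30, 50, 87])
= compare 37 with maximum([30, 50, 87])
= compare 30 with maximum([50, 87])
= compare 50 with maximum([87])
Base: maximum([87]) = 87
compare 50 with 87: max = 87
compare 30 with 87: max = 87
compare 37 with 87: max = 87
compare 19 with 87: max = 87
compare 75 with 87: max = 87
= 87


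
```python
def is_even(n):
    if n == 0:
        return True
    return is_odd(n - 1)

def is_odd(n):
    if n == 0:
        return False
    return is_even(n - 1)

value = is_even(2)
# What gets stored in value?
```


is_even(2)
= is_odd(1)
= is_even(0)
n == 0: return True
= True


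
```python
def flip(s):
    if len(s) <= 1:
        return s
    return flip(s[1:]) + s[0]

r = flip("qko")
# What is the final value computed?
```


flip("qko")
= flip("ko") + "q"
= flip("o") + "k" + "q"
= "o" + "k" + "q"
= "okq"


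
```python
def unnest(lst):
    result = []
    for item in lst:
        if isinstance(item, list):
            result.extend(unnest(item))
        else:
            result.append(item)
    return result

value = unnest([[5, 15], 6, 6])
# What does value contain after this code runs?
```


unnest([[5, 15], 6, 6])
Processing each element:
  [5, 15] is a list -> unnest recursively -> [5, 15]
  6 is not a list -> append 6
  6 is not a list -> append 6
= [5, 15, 6, 6]


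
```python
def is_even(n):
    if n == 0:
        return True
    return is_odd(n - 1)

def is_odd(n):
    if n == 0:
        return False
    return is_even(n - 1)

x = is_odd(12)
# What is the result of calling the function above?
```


is_odd(12)
= is_even(11)
= is_odd(10)
= is_even(9)
= is_odd(8)
= is_even(7)
= is_odd(6)
= is_even(5)
= is_odd(4)
= is_even(3)
= is_odd(2)
= is_even(1)
= is_odd(0)
n == 0: return False
= False


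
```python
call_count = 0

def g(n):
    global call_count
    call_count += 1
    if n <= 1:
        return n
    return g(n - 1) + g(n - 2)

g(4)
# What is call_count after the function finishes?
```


g(4) calls g(3) and g(2); each non-base call branches into two more.
Let C(k) = total number of calls made by g(k), including the call to g(k) itself.
Base cases: C(0) = 1, C(1) = 1
Recurrence: C(k) = 1 + C(k-1) + C(k-2)
  C(2) = 1 + C(1) + C(0) = 1 + 1 + 1 = 3
  C(3) = 1 + C(2) + C(1) = 1 + 3 + 1 = 5
  C(4) = 1 + C(3) + C(2) = 1 + 5 + 3 = 9
Total calls = C(4) = 9


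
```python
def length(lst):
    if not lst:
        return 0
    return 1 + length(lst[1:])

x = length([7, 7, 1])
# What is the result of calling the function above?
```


length([7, 7, 1])
= 1 + length([7, 1])
= 1 + 1 + length([1])
= 1 + 1 + 1 + length([])
= 1 + 1 + 1 + 0
= 3


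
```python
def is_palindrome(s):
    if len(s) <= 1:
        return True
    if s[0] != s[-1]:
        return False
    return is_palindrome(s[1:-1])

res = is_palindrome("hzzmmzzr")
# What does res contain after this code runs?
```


is_palindrome("hzzmmzzr")
"hzzmmzzr": s[0]='h' != s[-1]='r' -> False
= False


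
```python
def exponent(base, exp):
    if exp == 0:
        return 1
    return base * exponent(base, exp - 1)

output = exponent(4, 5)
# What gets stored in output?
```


exponent(4, 5)
= 4 * exponent(4, 4)
= 4 * 4 * exponent(4, 3)
= 4 * 4 * 4 * exponent(4, 2)
= 4 * 4 * 4 * 4 * exponent(4, 1)
= 4 * 4 * 4 * 4 * 4 * exponent(4, 0)
= 4 * 4 * 4 * 4 * 4 * 1
= 1024


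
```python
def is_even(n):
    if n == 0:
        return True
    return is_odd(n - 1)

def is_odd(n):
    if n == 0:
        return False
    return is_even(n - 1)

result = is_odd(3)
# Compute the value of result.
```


is_odd(3)
= is_even(2)
= is_odd(1)
= is_even(0)
n == 0: return True
= True


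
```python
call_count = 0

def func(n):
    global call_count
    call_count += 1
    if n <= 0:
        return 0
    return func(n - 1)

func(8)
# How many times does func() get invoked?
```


func(8) calls func(7) calls ... calls func(0)
Total calls: 8 + 1 (for base case) = 9


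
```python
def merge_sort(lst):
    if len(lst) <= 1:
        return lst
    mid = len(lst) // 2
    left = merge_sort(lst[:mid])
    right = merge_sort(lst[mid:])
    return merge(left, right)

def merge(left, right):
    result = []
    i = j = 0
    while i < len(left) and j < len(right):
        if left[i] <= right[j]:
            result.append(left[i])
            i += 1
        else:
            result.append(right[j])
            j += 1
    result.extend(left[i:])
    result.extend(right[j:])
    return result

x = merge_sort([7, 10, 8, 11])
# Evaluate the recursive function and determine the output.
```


merge_sort([7, 10, 8, 11])
Split into [7, 10] and [8, 11]
Left sorted: [7, 10]
Right sorted: [8, 11]
Merge [7, 10] and [8, 11]
= [7, 8, 10, 11]


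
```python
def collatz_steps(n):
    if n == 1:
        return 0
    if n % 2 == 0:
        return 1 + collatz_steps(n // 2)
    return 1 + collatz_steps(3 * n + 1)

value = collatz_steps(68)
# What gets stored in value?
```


collatz_steps(68)
68 is even -> collatz_steps(34)
34 is even -> collatz_steps(17)
17 is odd -> 3*17+1 = 52 -> collatz_steps(52)
52 is even -> collatz_steps(26)
26 is even -> collatz_steps(13)
13 is odd -> 3*13+1 = 40 -> collatz_steps(40)
40 is even -> collatz_steps(20)
20 is even -> collatz_steps(10)
10 is even -> collatz_steps(5)
5 is odd -> 3*5+1 = 16 -> collatz_steps(16)
16 is even -> collatz_steps(8)
8 is even -> collatz_steps(4)
4 is even -> collatz_steps(2)
2 is even -> collatz_steps(1)
Reached 1 after 14 steps
= 14


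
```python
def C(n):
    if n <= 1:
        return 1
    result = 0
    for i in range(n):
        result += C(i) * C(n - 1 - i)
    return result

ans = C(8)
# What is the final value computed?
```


C(8)
= sum of C(i) * C(8-1-i) for i in 0..7
First compute sub-values bottom-up:
  C(0) = 1, C(1) = 1
  C(2) = 1*1 + 1*1 = 2
  C(3) = 1*2 + 1*1 + 2*1 = 5
  C(4) = 1*5 + 1*2 + 2*1 + 5*1 = 14
  C(5) = 1*14 + 1*5 + 2*2 + 5*1 + 14*1 = 42
  C(6) = 1*42 + 1*14 + 2*5 + 5*2 + 14*1 + 42*1 = 132
  C(7) = 1*132 + 1*42 + 2*14 + 5*5 + 14*2 + 42*1 + 132*1 = 429
Now C(8):
  C(0)*C(7) = 1*429 = 429
  C(1)*C(6) = 1*132 = 132
  C(2)*C(5) = 2*42 = 84
  C(3)*C(4) = 5*14 = 70
  C(4)*C(3) = 14*5 = 70
  C(5)*C(2) = 42*2 = 84
  C(6)*C(1) = 132*1 = 132
  C(7)*C(0) = 429*1 = 429
= 429 + 132 + 84 + 70 + 70 + 84 + 132 + 429
= 1430


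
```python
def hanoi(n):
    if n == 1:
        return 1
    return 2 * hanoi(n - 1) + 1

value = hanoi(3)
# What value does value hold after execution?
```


hanoi(3)
= 2 * hanoi(2) + 1
= 2 * (2 * hanoi(1) + 1) + 1
Now compute bottom-up:
hanoi(1) = 1
hanoi(2) = 2 * 1 + 1 = 3
hanoi(3) = 2 * 3 + 1 = 7
= 7


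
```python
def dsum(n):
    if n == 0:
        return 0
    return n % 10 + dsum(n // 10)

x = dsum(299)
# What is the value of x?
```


dsum(299)
= 9 + dsum(29)
= 9 + 9 + dsum(2)
= 9 + 9 + 2 + dsum(0)
= 9 + 9 + 2 + 0
= 20


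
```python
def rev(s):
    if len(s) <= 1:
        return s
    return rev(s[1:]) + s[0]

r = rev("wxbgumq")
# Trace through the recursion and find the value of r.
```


rev("wxbgumq")
= rev("xbgumq") + "w"
= rev("bgumq") + "x" + "w"
= rev("gumq") + "b" + "x" + "w"
= rev("umq") + "g" + "b" + "x" + "w"
= rev("mq") + "u" + "g" + "b" + "x" + "w"
= rev("q") + "m" + "u" + "g" + "b" + "x" + "w"
= "q" + "m" + "u" + "g" + "b" + "x" + "w"
= "qmugbxw"


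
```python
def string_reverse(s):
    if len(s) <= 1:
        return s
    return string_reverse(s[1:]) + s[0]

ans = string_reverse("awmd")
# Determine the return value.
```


string_reverse("awmd")
= string_reverse("wmd") + "a"
= string_reverse("md") + "w" + "a"
= string_reverse("d") + "m" + "w" + "a"
= "d" + "m" + "w" + "a"
= "dmwa"


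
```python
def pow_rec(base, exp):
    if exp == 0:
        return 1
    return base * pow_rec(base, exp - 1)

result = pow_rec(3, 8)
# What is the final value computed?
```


pow_rec(3, 8)
= 3 * pow_rec(3, 7)
= 3 * 3 * pow_rec(3, 6)
= 3 * 3 * 3 * pow_rec(3, 5)
= 3 * 3 * 3 * 3 * pow_rec(3, 4)
= 3 * 3 * 3 * 3 * 3 * pow_rec(3, 3)
= 3 * 3 * 3 * 3 * 3 * 3 * pow_rec(3, 2)
= 3 * 3 * 3 * 3 * 3 * 3 * 3 * pow_rec(3, 1)
= 3 * 3 * 3 * 3 * 3 * 3 * 3 * 3 * pow_rec(3, 0)
= 3 * 3 * 3 * 3 * 3 * 3 * 3 * 3 * 1
= 6561


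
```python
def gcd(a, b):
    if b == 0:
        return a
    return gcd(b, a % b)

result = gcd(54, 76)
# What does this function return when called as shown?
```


gcd(54, 76)
= gcd(76, 54 % 76) = gcd(76, 54)
= gcd(54, 76 % 54) = gcd(54, 22)
= gcd(22, 54 % 22) = gcd(22, 10)
= gcd(10, 22 % 10) = gcd(10, 2)
= gcd(2, 10 % 2) = gcd(2, 0)
b == 0, return a = 2


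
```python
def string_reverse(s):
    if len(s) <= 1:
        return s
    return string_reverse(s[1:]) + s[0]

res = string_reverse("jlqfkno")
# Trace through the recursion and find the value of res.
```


string_reverse("jlqfkno")
= string_reverse("lqfkno") + "j"
= string_reverse("qfkno") + "l" + "j"
= string_reverse("fkno") + "q" + "l" + "j"
= string_reverse("kno") + "f" + "q" + "l" + "j"
= string_reverse("no") + "k" + "f" + "q" + "l" + "j"
= string_reverse("o") + "n" + "k" + "f" + "q" + "l" + "j"
= "o" + "n" + "k" + "f" + "q" + "l" + "j"
= "onkfqlj"


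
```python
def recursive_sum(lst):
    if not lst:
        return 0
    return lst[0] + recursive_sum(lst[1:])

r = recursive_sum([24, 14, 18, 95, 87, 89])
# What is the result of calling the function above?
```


recursive_sum([24, 14, 18, 95, 87, 89])
= 24 + recursive_sum([14, 18, 95, 87, 89])
= 24 + 14 + recursive_sum([18, 95, 87, 89])
= 24 + 14 + 18 + recursive_sum([95, 87, 89])
= 24 + 14 + 18 + 95 + recursive_sum([87, 89])
= 24 + 14 + 18 + 95 + 87 + recursive_sum([89])
= 24 + 14 + 18 + 95 + 87 + 89 + recursive_sum([])
= 24 + 14 + 18 + 95 + 87 + 89 + 0
= 327


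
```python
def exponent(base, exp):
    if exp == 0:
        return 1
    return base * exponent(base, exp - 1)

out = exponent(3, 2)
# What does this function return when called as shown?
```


exponent(3, 2)
= 3 * exponent(3, 1)
= 3 * 3 * exponent(3, 0)
= 3 * 3 * 1
= 9


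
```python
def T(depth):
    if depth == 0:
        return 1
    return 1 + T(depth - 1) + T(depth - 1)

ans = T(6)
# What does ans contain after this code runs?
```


T(6)
= 1 + T(5) + T(5)
= 1 + 2 * T(5)
T(k) = 2^(k+1) - 1
T(0) = 1
T(1) = 3
T(2) = 7
T(3) = 15
T(4) = 31
T(6) = 2^7 - 1 = 127


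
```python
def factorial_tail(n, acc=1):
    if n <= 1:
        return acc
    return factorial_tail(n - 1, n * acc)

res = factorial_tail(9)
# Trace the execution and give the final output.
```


factorial_tail(9, 1)
= factorial_tail(8, 9 * 1) = factorial_tail(8, 9)
= factorial_tail(7, 8 * 9) = factorial_tail(7, 72)
= factorial_tail(6, 7 * 72) = factorial_tail(6, 504)
= factorial_tail(5, 6 * 504) = factorial_tail(5, 3024)
= factorial_tail(4, 5 * 3024) = factorial_tail(4, 15120)
= factorial_tail(3, 4 * 15120) = factorial_tail(3, 60480)
= factorial_tail(2, 3 * 60480) = factorial_tail(2, 181440)
= factorial_tail(1, 2 * 181440) = factorial_tail(1, 362880)
n <= 1, return acc = 362880


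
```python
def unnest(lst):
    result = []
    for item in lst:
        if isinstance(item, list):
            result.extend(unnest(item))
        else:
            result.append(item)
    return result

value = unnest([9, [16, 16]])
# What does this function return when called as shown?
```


unnest([9, [16, 16]])
Processing each element:
  9 is not a list -> append 9
  [16, 16] is a list -> unnest recursively -> [16, 16]
= [9, 16, 16]


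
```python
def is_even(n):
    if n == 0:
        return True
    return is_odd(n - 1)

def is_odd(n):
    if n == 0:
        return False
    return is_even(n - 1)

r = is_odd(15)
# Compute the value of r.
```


is_odd(15)
= is_even(14)
= is_odd(13)
= is_even(12)
= is_odd(11)
= is_even(10)
= is_odd(9)
= is_even(8)
= is_odd(7)
= is_even(6)
= is_odd(5)
= is_even(4)
= is_odd(3)
= is_even(2)
= is_odd(1)
= is_even(0)
n == 0: return True
= True


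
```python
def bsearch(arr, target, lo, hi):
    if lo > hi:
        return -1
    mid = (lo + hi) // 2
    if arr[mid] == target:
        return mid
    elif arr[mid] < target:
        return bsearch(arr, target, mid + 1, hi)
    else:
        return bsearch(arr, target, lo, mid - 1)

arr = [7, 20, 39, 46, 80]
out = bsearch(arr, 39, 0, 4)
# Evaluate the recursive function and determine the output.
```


bsearch(arr, 39, 0, 4)
lo=0, hi=4, mid=2, arr[mid]=39
arr[2] == 39, found at index 2
= 2


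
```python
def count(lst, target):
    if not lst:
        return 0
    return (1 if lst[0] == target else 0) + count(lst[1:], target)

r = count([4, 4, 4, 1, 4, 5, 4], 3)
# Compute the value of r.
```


count([4, 4, 4, 1, 4, 5, 4], 3)
lst[0]=4 != 3: 0 + count([4, 4, 1, 4, 5, 4], 3)
lst[0]=4 != 3: 0 + count([4, 1, 4, 5, 4], 3)
lst[0]=4 != 3: 0 + count([1, 4, 5, 4], 3)
lst[0]=1 != 3: 0 + count([4, 5, 4], 3)
lst[0]=4 != 3: 0 + count([5, 4], 3)
lst[0]=5 != 3: 0 + count([4], 3)
lst[0]=4 != 3: 0 + count([], 3)
= 0


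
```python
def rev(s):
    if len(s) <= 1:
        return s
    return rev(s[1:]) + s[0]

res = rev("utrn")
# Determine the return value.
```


rev("utrn")
= rev("trn") + "u"
= rev("rn") + "t" + "u"
= rev("n") + "r" + "t" + "u"
= "n" + "r" + "t" + "u"
= "nrtu"


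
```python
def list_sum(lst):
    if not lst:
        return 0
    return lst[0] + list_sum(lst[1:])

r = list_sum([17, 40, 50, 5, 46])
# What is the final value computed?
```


list_sum([17, 40, 50, 5, 46])
= 17 + list_sum([40, 50, 5, 46])
= 17 + 40 + list_sum([50, 5, 46])
= 17 + 40 + 50 + list_sum([5, 46])
= 17 + 40 + 50 + 5 + list_sum([46])
= 17 + 40 + 50 + 5 + 46 + list_sum([])
= 17 + 40 + 50 + 5 + 46 + 0
= 158


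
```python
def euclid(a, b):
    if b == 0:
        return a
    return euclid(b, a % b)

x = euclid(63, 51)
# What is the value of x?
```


euclid(63, 51)
= euclid(51, 63 % 51) = euclid(51, 12)
= euclid(12, 51 % 12) = euclid(12, 3)
= euclid(3, 12 % 3) = euclid(3, 0)
b == 0, return a = 3


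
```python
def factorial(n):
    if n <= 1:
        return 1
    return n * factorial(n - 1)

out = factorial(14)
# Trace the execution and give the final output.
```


factorial(14)
= 14 * factorial(13)
= 14 * 13 * factorial(12)
= 14 * 13 * 12 * factorial(11)
= 14 * 13 * 12 * 11 * factorial(10)
= 14 * 13 * 12 * 11 * 10 * factorial(9)
= 14 * 13 * 12 * 11 * 10 * 9 * factorial(8)
= 14 * 13 * 12 * 11 * 10 * 9 * 8 * factorial(7)
= 14 * 13 * 12 * 11 * 10 * 9 * 8 * 7 * factorial(6)
= 14 * 13 * 12 * 11 * 10 * 9 * 8 * 7 * 6 * factorial(5)
= 14 * 13 * 12 * 11 * 10 * 9 * 8 * 7 * 6 * 5 * factorial(4)
= 14 * 13 * 12 * 11 * 10 * 9 * 8 * 7 * 6 * 5 * 4 * factorial(3)
= 14 * 13 * 12 * 11 * 10 * 9 * 8 * 7 * 6 * 5 * 4 * 3 * factorial(2)
= 14 * 13 * 12 * 11 * 10 * 9 * 8 * 7 * 6 * 5 * 4 * 3 * 2 * factorial(1)
= 14 * 13 * 12 * 11 * 10 * 9 * 8 * 7 * 6 * 5 * 4 * 3 * 2 * 1
= 87178291200


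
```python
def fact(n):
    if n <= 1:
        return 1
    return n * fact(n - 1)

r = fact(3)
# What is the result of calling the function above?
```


fact(3)
= 3 * fact(2)
= 3 * 2 * fact(1)
= 3 * 2 * 1
= 6


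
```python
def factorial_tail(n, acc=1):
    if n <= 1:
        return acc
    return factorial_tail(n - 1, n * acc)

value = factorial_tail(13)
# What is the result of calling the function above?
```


factorial_tail(13, 1)
= factorial_tail(12, 13 * 1) = factorial_tail(12, 13)
= factorial_tail(11, 12 * 13) = factorial_tail(11, 156)
= factorial_tail(10, 11 * 156) = factorial_tail(10, 1716)
= factorial_tail(9, 10 * 1716) = factorial_tail(9, 17160)
= factorial_tail(8, 9 * 17160) = factorial_tail(8, 154440)
= factorial_tail(7, 8 * 154440) = factorial_tail(7, 1235520)
= factorial_tail(6, 7 * 1235520) = factorial_tail(6, 8648640)
= factorial_tail(5, 6 * 8648640) = factorial_tail(5, 51891840)
= factorial_tail(4, 5 * 51891840) = factorial_tail(4, 259459200)
= factorial_tail(3, 4 * 259459200) = factorial_tail(3, 1037836800)
= factorial_tail(2, 3 * 1037836800) = factorial_tail(2, 3113510400)
= factorial_tail(1, 2 * 3113510400) = factorial_tail(1, 6227020800)
n <= 1, return acc = 6227020800


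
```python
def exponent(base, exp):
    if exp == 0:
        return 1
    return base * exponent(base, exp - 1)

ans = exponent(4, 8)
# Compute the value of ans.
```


exponent(4, 8)
= 4 * exponent(4, 7)
= 4 * 4 * exponent(4, 6)
= 4 * 4 * 4 * exponent(4, 5)
= 4 * 4 * 4 * 4 * exponent(4, 4)
= 4 * 4 * 4 * 4 * 4 * exponent(4, 3)
= 4 * 4 * 4 * 4 * 4 * 4 * exponent(4, 2)
= 4 * 4 * 4 * 4 * 4 * 4 * 4 * exponent(4, 1)
= 4 * 4 * 4 * 4 * 4 * 4 * 4 * 4 * exponent(4, 0)
= 4 * 4 * 4 * 4 * 4 * 4 * 4 * 4 * 1
= 65536


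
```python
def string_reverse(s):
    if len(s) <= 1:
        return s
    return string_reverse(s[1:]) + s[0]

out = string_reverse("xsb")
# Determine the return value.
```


string_reverse("xsb")
= string_reverse("sb") + "x"
= string_reverse("b") + "s" + "x"
= "b" + "s" + "x"
= "bsx"


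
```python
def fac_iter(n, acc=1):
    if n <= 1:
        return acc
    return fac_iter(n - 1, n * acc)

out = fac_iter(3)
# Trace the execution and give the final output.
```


fac_iter(3, 1)
= fac_iter(2, 3 * 1) = fac_iter(2, 3)
= fac_iter(1, 2 * 3) = fac_iter(1, 6)
n <= 1, return acc = 6


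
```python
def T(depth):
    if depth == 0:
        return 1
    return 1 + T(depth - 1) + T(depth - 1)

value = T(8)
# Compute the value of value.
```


T(8)
= 1 + T(7) + T(7)
= 1 + 2 * T(7)
T(k) = 2^(k+1) - 1
T(0) = 1
T(1) = 3
T(2) = 7
T(3) = 15
T(4) = 31
T(8) = 2^9 - 1 = 511


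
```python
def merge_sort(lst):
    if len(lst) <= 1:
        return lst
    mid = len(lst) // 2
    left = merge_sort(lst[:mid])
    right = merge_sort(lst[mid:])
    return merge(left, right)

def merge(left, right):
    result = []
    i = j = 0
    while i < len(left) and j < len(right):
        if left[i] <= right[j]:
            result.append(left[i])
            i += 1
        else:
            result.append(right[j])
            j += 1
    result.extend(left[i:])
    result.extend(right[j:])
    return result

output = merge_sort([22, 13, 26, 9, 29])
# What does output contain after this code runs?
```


merge_sort([22, 13, 26, 9, 29])
Split into [22, 13] and [26, 9, 29]
Left sorted: [13, 22]
Right sorted: [9, 26, 29]
Merge [13, 22] and [9, 26, 29]
= [9, 13, 22, 26, 29]


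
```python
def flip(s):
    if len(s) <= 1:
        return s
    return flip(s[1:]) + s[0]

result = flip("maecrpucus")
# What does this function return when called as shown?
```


flip("maecrpucus")
= flip("aecrpucus") + "m"
= flip("ecrpucus") + "a" + "m"
= flip("crpucus") + "e" + "a" + "m"
= flip("rpucus") + "c" + "e" + "a" + "m"
= flip("pucus") + "r" + "c" + "e" + "a" + "m"
= flip("ucus") + "p" + "r" + "c" + "e" + "a" + "m"
= flip("cus") + "u" + "p" + "r" + "c" + "e" + "a" + "m"
= flip("us") + "c" + "u" + "p" + "r" + "c" + "e" + "a" + "m"
= flip("s") + "u" + "c" + "u" + "p" + "r" + "c" + "e" + "a" + "m"
= "s" + "u" + "c" + "u" + "p" + "r" + "c" + "e" + "a" + "m"
= "sucuprceam"


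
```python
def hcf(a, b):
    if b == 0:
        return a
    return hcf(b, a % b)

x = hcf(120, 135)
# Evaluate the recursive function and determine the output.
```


hcf(120, 135)
= hcf(135, 120 % 135) = hcf(135, 120)
= hcf(120, 135 % 120) = hcf(120, 15)
= hcf(15, 120 % 15) = hcf(15, 0)
b == 0, return a = 15


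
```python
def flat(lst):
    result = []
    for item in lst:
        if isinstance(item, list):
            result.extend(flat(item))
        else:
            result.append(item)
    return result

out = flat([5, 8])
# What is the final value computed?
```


flat([5, 8])
Processing each element:
  5 is not a list -> append 5
  8 is not a list -> append 8
= [5, 8]


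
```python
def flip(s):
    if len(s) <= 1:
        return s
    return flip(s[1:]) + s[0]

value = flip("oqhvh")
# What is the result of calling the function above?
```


flip("oqhvh")
= flip("qhvh") + "o"
= flip("hvh") + "q" + "o"
= flip("vh") + "h" + "q" + "o"
= flip("h") + "v" + "h" + "q" + "o"
= "h" + "v" + "h" + "q" + "o"
= "hvhqo"


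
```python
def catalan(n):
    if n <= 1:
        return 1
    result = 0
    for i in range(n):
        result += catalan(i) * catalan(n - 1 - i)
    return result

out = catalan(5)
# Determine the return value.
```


catalan(5)
= sum of catalan(i) * catalan(5-1-i) for i in 0..4
First compute sub-values bottom-up:
  catalan(0) = 1, catalan(1) = 1
  catalan(2) = 1*1 + 1*1 = 2
  catalan(3) = 1*2 + 1*1 + 2*1 = 5
  catalan(4) = 1*5 + 1*2 + 2*1 + 5*1 = 14
Now catalan(5):
  catalan(0)*catalan(4) = 1*14 = 14
  catalan(1)*catalan(3) = 1*5 = 5
  catalan(2)*catalan(2) = 2*2 = 4
  catalan(3)*catalan(1) = 5*1 = 5
  catalan(4)*catalan(0) = 14*1 = 14
= 14 + 5 + 4 + 5 + 14
= 42


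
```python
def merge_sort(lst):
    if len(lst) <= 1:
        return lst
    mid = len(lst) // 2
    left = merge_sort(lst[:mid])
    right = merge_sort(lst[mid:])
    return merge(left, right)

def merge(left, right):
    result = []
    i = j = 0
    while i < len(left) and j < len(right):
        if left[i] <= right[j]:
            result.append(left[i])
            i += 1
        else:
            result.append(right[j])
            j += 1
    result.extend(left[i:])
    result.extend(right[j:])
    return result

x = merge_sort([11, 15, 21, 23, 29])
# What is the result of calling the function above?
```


merge_sort([11, 15, 21, 23, 29])
Split into [11, 15] and [21, 23, 29]
Left sorted: [11, 15]
Right sorted: [21, 23, 29]
Merge [11, 15] and [21, 23, 29]
= [11, 15, 21, 23, 29]


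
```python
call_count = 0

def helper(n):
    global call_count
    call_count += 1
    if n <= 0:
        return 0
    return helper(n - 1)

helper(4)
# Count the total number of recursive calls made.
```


helper(4) calls helper(3) calls ... calls helper(0)
Total calls: 4 + 1 (for base case) = 5


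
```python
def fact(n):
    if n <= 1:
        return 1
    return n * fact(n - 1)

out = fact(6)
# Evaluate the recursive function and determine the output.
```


fact(6)
= 6 * fact(5)
= 6 * 5 * fact(4)
= 6 * 5 * 4 * fact(3)
= 6 * 5 * 4 * 3 * fact(2)
= 6 * 5 * 4 * 3 * 2 * fact(1)
= 6 * 5 * 4 * 3 * 2 * 1
= 720


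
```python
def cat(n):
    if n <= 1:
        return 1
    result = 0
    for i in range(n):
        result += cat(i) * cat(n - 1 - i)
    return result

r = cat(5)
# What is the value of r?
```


cat(5)
= sum of cat(i) * cat(5-1-i) for i in 0..4
First compute sub-values bottom-up:
  cat(0) = 1, cat(1) = 1
  cat(2) = 1*1 + 1*1 = 2
  cat(3) = 1*2 + 1*1 + 2*1 = 5
  cat(4) = 1*5 + 1*2 + 2*1 + 5*1 = 14
Now cat(5):
  cat(0)*cat(4) = 1*14 = 14
  cat(1)*cat(3) = 1*5 = 5
  cat(2)*cat(2) = 2*2 = 4
  cat(3)*cat(1) = 5*1 = 5
  cat(4)*cat(0) = 14*1 = 14
= 14 + 5 + 4 + 5 + 14
= 42


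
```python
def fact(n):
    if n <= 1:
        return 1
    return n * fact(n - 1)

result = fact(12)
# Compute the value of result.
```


fact(12)
= 12 * fact(11)
= 12 * 11 * fact(10)
= 12 * 11 * 10 * fact(9)
= 12 * 11 * 10 * 9 * fact(8)
= 12 * 11 * 10 * 9 * 8 * fact(7)
= 12 * 11 * 10 * 9 * 8 * 7 * fact(6)
= 12 * 11 * 10 * 9 * 8 * 7 * 6 * fact(5)
= 12 * 11 * 10 * 9 * 8 * 7 * 6 * 5 * fact(4)
= 12 * 11 * 10 * 9 * 8 * 7 * 6 * 5 * 4 * fact(3)
= 12 * 11 * 10 * 9 * 8 * 7 * 6 * 5 * 4 * 3 * fact(2)
= 12 * 11 * 10 * 9 * 8 * 7 * 6 * 5 * 4 * 3 * 2 * fact(1)
= 12 * 11 * 10 * 9 * 8 * 7 * 6 * 5 * 4 * 3 * 2 * 1
= 479001600


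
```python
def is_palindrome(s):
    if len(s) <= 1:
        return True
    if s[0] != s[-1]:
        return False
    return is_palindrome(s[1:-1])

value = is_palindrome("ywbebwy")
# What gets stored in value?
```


is_palindrome("ywbebwy")
"ywbebwy": s[0]='y' == s[-1]='y' -> is_palindrome("wbebw")
"wbebw": s[0]='w' == s[-1]='w' -> is_palindrome("beb")
"beb": s[0]='b' == s[-1]='b' -> is_palindrome("e")
"e": len <= 1 -> True
= True


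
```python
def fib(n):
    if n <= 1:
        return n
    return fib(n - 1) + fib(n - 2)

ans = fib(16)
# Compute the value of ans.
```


fib(16)
= fib(15) + fib(14)
= (fib(14) + fib(13)) + fib(14)
Computing bottom-up: fib(0)=0, fib(1)=1, fib(2)=1, fib(3)=2, fib(4)=3, fib(5)=5, fib(6)=8, fib(7)=13, fib(8)=21, fib(9)=34, fib(10)=55, fib(11)=89, fib(12)=144, fib(13)=233, fib(14)=377, fib(15)=610, fib(16)=987
= 987


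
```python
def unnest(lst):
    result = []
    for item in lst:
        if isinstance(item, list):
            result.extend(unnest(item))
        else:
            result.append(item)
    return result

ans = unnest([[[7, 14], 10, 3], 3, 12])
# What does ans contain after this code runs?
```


unnest([[[7, 14], 10, 3], 3, 12])
Processing each element:
  [[7, 14], 10, 3] is a list -> unnest recursively -> [7, 14, 10, 3]
  3 is not a list -> append 3
  12 is not a list -> append 12
= [7, 14, 10, 3, 3, 12]


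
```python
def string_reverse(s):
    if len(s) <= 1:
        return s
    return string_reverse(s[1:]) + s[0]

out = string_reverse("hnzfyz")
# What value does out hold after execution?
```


string_reverse("hnzfyz")
= string_reverse("nzfyz") + "h"
= string_reverse("zfyz") + "n" + "h"
= string_reverse("fyz") + "z" + "n" + "h"
= string_reverse("yz") + "f" + "z" + "n" + "h"
= string_reverse("z") + "y" + "f" + "z" + "n" + "h"
= "z" + "y" + "f" + "z" + "n" + "h"
= "zyfznh"


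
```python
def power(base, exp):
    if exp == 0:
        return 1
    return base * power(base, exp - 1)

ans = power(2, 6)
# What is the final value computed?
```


power(2, 6)
= 2 * power(2, 5)
= 2 * 2 * power(2, 4)
= 2 * 2 * 2 * power(2, 3)
= 2 * 2 * 2 * 2 * power(2, 2)
= 2 * 2 * 2 * 2 * 2 * power(2, 1)
= 2 * 2 * 2 * 2 * 2 * 2 * power(2, 0)
= 2 * 2 * 2 * 2 * 2 * 2 * 1
= 64


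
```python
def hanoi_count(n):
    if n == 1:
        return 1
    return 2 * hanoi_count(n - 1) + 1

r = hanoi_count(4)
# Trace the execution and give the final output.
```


hanoi_count(4)
= 2 * hanoi_count(3) + 1
= 2 * (2 * hanoi_count(2) + 1) + 1
= 2 * (2 * (2 * hanoi_count(1) + 1) + 1) + 1
Now compute bottom-up:
hanoi_count(1) = 1
hanoi_count(2) = 2 * 1 + 1 = 3
hanoi_count(3) = 2 * 3 + 1 = 7
hanoi_count(4) = 2 * 7 + 1 = 15
= 15


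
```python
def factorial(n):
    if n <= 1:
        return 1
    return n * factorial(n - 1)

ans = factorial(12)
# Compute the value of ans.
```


factorial(12)
= 12 * factorial(11)
= 12 * 11 * factorial(10)
= 12 * 11 * 10 * factorial(9)
= 12 * 11 * 10 * 9 * factorial(8)
= 12 * 11 * 10 * 9 * 8 * factorial(7)
= 12 * 11 * 10 * 9 * 8 * 7 * factorial(6)
= 12 * 11 * 10 * 9 * 8 * 7 * 6 * factorial(5)
= 12 * 11 * 10 * 9 * 8 * 7 * 6 * 5 * factorial(4)
= 12 * 11 * 10 * 9 * 8 * 7 * 6 * 5 * 4 * factorial(3)
= 12 * 11 * 10 * 9 * 8 * 7 * 6 * 5 * 4 * 3 * factorial(2)
= 12 * 11 * 10 * 9 * 8 * 7 * 6 * 5 * 4 * 3 * 2 * factorial(1)
= 12 * 11 * 10 * 9 * 8 * 7 * 6 * 5 * 4 * 3 * 2 * 1
= 479001600


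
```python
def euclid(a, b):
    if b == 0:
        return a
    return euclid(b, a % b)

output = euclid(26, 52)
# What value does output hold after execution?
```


euclid(26, 52)
= euclid(52, 26 % 52) = euclid(52, 26)
= euclid(26, 52 % 26) = euclid(26, 0)
b == 0, return a = 26


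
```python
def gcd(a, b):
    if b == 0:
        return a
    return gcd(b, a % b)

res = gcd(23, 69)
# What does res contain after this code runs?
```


gcd(23, 69)
= gcd(69, 23 % 69) = gcd(69, 23)
= gcd(23, 69 % 23) = gcd(23, 0)
b == 0, return a = 23


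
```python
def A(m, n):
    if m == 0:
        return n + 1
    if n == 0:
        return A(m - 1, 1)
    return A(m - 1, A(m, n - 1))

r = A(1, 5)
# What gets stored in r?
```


A(1, 5)
= A(0, A(1, 4))
First compute A(1, 4) = 6
= A(0, 6)
= 7


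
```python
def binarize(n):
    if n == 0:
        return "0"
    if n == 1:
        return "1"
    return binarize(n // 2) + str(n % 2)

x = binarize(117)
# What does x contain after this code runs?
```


binarize(117)
= binarize(58) + "1"
= binarize(29) + "0" + "1"
= binarize(14) + "1" + "0" + "1"
= binarize(7) + "0" + "1" + "0" + "1"
= binarize(3) + "1" + "0" + "1" + "0" + "1"
= binarize(1) + "1" + "1" + "0" + "1" + "0" + "1"
= "1" + "1" + "1" + "0" + "1" + "0" + "1"
= "1110101"


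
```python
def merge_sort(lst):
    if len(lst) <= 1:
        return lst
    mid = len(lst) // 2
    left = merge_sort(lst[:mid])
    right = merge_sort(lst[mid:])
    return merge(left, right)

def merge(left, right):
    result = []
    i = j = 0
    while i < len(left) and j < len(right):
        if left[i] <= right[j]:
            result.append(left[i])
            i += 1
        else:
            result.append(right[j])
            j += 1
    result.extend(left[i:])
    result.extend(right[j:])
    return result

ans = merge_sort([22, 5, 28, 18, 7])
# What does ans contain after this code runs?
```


merge_sort([22, 5, 28, 18, 7])
Split into [22, 5] and [28, 18, 7]
Left sorted: [5, 22]
Right sorted: [7, 18, 28]
Merge [5, 22] and [7, 18, 28]
= [5, 7, 18, 22, 28]


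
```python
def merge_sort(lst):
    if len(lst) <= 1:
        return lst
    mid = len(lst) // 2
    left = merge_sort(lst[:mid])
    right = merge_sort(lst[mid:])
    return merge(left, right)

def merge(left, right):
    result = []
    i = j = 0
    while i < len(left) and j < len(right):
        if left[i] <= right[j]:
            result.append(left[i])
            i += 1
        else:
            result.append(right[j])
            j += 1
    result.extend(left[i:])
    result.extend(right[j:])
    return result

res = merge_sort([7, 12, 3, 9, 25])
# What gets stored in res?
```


merge_sort([7, 12, 3, 9, 25])
Split into [7, 12] and [3, 9, 25]
Left sorted: [7, 12]
Right sorted: [3, 9, 25]
Merge [7, 12] and [3, 9, 25]
= [3, 7, 9, 12, 25]


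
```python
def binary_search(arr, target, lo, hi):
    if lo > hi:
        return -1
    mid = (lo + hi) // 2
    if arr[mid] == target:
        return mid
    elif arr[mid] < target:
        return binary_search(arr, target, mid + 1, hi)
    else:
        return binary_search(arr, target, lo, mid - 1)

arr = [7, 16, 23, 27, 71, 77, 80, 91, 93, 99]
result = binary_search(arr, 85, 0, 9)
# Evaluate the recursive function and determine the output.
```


binary_search(arr, 85, 0, 9)
lo=0, hi=9, mid=4, arr[mid]=71
71 < 85, search right half
lo=5, hi=9, mid=7, arr[mid]=91
91 > 85, search left half
lo=5, hi=6, mid=5, arr[mid]=77
77 < 85, search right half
lo=6, hi=6, mid=6, arr[mid]=80
80 < 85, search right half
lo > hi, target not found, return -1
= -1


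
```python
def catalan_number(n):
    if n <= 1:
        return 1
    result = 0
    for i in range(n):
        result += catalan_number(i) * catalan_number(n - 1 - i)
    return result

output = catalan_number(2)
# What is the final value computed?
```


catalan_number(2)
= sum of catalan_number(i) * catalan_number(2-1-i) for i in 0..1
  catalan_number(0)*catalan_number(1) = 1*1 = 1
  catalan_number(1)*catalan_number(0) = 1*1 = 1
= 1 + 1
= 2


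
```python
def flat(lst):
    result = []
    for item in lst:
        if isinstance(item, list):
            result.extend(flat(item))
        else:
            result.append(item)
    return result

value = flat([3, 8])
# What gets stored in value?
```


flat([3, 8])
Processing each element:
  3 is not a list -> append 3
  8 is not a list -> append 8
= [3, 8]


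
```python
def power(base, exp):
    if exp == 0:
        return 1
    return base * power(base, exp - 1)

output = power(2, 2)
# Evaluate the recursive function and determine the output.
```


power(2, 2)
= 2 * power(2, 1)
= 2 * 2 * power(2, 0)
= 2 * 2 * 1
= 4


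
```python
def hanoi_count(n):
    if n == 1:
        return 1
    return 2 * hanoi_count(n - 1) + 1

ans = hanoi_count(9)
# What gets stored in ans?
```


hanoi_count(9)
= 2 * hanoi_count(8) + 1
= 2 * (2 * hanoi_count(7) + 1) + 1
= 2 * (2 * (2 * hanoi_count(6) + 1) + 1) + 1
= 2 * (2 * (2 * (2 * hanoi_count(5) + 1) + 1) + 1) + 1
= 2 * (2 * (2 * (2 * (2 * hanoi_count(4) + 1) + 1) + 1) + 1) + 1
= 2 * (2 * (2 * (2 * (2 * (2 * hanoi_count(3) + 1) + 1) + 1) + 1) + 1) + 1
= 2 * (2 * (2 * (2 * (2 * (2 * (2 * hanoi_count(2) + 1) + 1) + 1) + 1) + 1) + 1) + 1
= 2 * (2 * (2 * (2 * (2 * (2 * (2 * (2 * hanoi_count(1) + 1) + 1) + 1) + 1) + 1) + 1) + 1) + 1
Now compute bottom-up:
hanoi_count(1) = 1
hanoi_count(2) = 2 * 1 + 1 = 3
hanoi_count(3) = 2 * 3 + 1 = 7
hanoi_count(4) = 2 * 7 + 1 = 15
hanoi_count(5) = 2 * 15 + 1 = 31
hanoi_count(6) = 2 * 31 + 1 = 63
hanoi_count(7) = 2 * 63 + 1 = 127
hanoi_count(8) = 2 * 127 + 1 = 255
hanoi_count(9) = 2 * 255 + 1 = 511
= 511


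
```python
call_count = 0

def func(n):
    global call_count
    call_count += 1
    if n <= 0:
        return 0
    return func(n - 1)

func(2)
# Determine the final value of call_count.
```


func(2) calls func(1) calls ... calls func(0)
Total calls: 2 + 1 (for base case) = 3


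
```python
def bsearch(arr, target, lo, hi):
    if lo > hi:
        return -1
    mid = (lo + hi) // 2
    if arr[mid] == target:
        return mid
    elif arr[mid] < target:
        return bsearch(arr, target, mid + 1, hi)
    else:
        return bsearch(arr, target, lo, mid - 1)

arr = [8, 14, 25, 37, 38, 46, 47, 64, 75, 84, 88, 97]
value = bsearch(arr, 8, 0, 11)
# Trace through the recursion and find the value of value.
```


bsearch(arr, 8, 0, 11)
lo=0, hi=11, mid=5, arr[mid]=46
46 > 8, search left half
lo=0, hi=4, mid=2, arr[mid]=25
25 > 8, search left half
lo=0, hi=1, mid=0, arr[mid]=8
arr[0] == 8, found at index 0
= 0
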